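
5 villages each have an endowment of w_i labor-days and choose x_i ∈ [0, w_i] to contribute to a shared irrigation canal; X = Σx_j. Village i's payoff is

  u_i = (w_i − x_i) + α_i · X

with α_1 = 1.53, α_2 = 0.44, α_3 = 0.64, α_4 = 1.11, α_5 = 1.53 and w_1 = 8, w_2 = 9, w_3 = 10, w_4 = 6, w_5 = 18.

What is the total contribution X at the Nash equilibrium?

∂u_i/∂x_i = α_i − 1, so village i contributes w_i if α_i > 1, else 0.
α_i > 1 for i ∈ {1, 4, 5}; NE contributions (8, 0, 0, 6, 18), X = 32.

32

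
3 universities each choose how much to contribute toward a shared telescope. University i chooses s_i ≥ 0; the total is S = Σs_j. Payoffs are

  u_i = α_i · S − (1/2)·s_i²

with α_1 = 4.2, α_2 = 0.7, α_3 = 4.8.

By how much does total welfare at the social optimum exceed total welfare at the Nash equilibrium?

University i's FOC: ∂u_i/∂s_i = α_i − s_i = 0, so s_i* = α_i.
NE contributions = (4.2, 0.7, 4.8); S = 9.7.
W^NE = (Σα)·S − ½Σα_i² = 9.7² − ½·41.17 = 73.505.
Planner sets s_i = Σα_j = 9.7 for every i, so S^SO = 3·9.7 = 29.1.
W^SO = (Σα)·S^SO − ½·3·(Σα)² = (3/2)·9.7² = 141.135.
Deadweight loss = W^SO − W^NE = 67.63.

67.63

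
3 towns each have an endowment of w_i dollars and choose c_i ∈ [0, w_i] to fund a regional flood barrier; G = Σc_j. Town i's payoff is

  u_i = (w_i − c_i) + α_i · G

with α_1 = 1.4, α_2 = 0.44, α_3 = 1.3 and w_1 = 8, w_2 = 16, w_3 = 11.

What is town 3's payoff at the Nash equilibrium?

24.7

∂u_i/∂c_i = α_i − 1, so town i contributes w_i if α_i > 1, else 0.
α_i > 1 for i ∈ {1, 3}; NE contributions (8, 0, 11), G = 19.
u_3 = (11 − 11) + 1.3·19 = 24.7.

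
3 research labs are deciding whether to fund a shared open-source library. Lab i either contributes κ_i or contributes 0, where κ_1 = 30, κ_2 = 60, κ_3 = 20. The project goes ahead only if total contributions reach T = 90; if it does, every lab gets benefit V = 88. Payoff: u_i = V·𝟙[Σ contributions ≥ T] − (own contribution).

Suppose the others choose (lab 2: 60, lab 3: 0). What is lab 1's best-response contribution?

Others' total = 60. Contributing 30 brings total to 90 ≥ 90: gain V − κ_1 = 58.
Best response: 30.

30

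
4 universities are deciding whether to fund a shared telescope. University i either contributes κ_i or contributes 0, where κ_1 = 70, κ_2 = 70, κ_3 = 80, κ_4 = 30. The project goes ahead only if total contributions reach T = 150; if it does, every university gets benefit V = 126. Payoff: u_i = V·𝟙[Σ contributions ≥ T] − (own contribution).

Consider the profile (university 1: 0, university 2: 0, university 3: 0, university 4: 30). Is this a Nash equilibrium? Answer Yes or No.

No

Total = 30 < 150: not provided.
University 1 (pledges 0, payoff 0): pledging 70 → total 100, payoff -70. No gain.
University 2 (pledges 0, payoff 0): pledging 70 → total 100, payoff -70. No gain.
University 3 (pledges 0, payoff 0): pledging 80 → total 110, payoff -80. No gain.
University 4 (pledges 30, payoff -30): dropping to 0 → total 0, payoff 0. Profitable deviation.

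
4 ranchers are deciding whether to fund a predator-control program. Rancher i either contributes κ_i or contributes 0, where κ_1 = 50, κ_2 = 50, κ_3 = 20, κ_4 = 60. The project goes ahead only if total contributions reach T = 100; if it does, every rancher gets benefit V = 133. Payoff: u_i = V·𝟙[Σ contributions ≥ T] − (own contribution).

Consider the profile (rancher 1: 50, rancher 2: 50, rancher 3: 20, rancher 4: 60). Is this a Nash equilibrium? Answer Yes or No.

No

Total = 180 ≥ 100: provided.
Rancher 1 (pledges 50, payoff 83): dropping to 0 → total 130, payoff 133. Profitable deviation.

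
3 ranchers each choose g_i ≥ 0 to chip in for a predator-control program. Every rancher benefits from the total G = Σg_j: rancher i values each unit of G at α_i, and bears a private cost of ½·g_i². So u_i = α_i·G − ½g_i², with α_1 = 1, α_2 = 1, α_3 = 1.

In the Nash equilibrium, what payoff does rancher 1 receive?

2.5

Rancher i's FOC: ∂u_i/∂g_i = α_i − g_i = 0, so g_i* = α_i.
NE contributions = (1, 1, 1); G = 3.
u_1 = α_1·G − ½·(g_1)² = 1·3 − ½·1² = 2.5.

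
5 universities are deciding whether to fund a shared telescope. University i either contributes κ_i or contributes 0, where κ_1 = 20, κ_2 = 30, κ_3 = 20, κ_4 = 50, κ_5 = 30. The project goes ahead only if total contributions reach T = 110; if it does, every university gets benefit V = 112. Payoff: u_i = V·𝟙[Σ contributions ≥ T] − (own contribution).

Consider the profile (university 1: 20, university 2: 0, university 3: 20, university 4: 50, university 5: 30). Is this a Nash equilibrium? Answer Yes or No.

Yes

Total = 120 ≥ 110: provided.
University 1 (pledges 20, payoff 92): dropping to 0 → total 100, payoff 0. No gain.
University 2 (pledges 0, payoff 112): pledging 30 → total 150, payoff 82. No gain.
University 3 (pledges 20, payoff 92): dropping to 0 → total 100, payoff 0. No gain.
University 4 (pledges 50, payoff 62): dropping to 0 → total 70, payoff 0. No gain.
University 5 (pledges 30, payoff 82): dropping to 0 → total 90, payoff 0. No gain.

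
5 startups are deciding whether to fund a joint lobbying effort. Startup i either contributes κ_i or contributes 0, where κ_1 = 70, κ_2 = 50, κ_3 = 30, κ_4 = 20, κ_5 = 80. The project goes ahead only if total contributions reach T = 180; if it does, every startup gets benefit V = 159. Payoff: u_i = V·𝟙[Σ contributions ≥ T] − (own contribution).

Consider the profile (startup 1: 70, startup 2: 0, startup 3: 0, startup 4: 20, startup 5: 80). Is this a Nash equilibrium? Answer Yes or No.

No

Total = 170 < 180: not provided.
Startup 1 (pledges 70, payoff -70): dropping to 0 → total 100, payoff 0. Profitable deviation.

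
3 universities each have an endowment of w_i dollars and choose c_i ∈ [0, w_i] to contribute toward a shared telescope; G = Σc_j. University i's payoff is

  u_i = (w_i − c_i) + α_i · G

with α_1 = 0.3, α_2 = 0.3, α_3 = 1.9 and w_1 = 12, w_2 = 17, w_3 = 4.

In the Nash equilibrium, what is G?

∂u_i/∂c_i = α_i − 1, so university i contributes w_i if α_i > 1, else 0.
α_i > 1 for i ∈ {3}; NE contributions (0, 0, 4), G = 4.

4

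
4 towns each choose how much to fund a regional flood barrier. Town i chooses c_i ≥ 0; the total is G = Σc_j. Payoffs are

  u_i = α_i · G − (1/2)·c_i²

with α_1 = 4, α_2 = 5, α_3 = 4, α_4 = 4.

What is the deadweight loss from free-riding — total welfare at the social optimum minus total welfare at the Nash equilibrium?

Town i's FOC: ∂u_i/∂c_i = α_i − c_i = 0, so c_i* = α_i.
NE contributions = (4, 5, 4, 4); G = 17.
W^NE = (Σα)·G − ½Σα_i² = 17² − ½·73 = 252.5.
Planner sets c_i = Σα_j = 17 for every i, so G^SO = 4·17 = 68.
W^SO = (Σα)·G^SO − ½·4·(Σα)² = (4/2)·17² = 578.
Deadweight loss = W^SO − W^NE = 325.5.

325.5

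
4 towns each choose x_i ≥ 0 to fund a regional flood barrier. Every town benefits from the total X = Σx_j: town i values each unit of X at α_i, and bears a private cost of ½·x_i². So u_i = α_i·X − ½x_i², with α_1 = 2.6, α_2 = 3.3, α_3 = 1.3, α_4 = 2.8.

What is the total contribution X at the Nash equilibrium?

Town i's FOC: ∂u_i/∂x_i = α_i − x_i = 0, so x_i* = α_i.
NE contributions = (2.6, 3.3, 1.3, 2.8); X = 10.

10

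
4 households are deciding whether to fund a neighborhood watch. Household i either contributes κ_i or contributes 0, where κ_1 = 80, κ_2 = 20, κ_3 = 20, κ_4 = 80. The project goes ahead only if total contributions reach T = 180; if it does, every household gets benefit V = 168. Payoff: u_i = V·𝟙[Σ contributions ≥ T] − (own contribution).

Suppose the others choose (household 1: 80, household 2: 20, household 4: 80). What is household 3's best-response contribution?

0

Others' total = 180 ≥ 180; contributing adds cost 20 for no extra benefit.
Best response: 0.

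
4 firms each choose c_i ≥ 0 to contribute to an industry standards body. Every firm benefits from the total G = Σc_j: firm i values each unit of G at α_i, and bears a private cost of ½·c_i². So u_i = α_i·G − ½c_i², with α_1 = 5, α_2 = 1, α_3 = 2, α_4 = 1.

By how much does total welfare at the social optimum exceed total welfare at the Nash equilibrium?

96.5

Firm i's FOC: ∂u_i/∂c_i = α_i − c_i = 0, so c_i* = α_i.
NE contributions = (5, 1, 2, 1); G = 9.
W^NE = (Σα)·G − ½Σα_i² = 9² − ½·31 = 65.5.
Planner sets c_i = Σα_j = 9 for every i, so G^SO = 4·9 = 36.
W^SO = (Σα)·G^SO − ½·4·(Σα)² = (4/2)·9² = 162.
Deadweight loss = W^SO − W^NE = 96.5.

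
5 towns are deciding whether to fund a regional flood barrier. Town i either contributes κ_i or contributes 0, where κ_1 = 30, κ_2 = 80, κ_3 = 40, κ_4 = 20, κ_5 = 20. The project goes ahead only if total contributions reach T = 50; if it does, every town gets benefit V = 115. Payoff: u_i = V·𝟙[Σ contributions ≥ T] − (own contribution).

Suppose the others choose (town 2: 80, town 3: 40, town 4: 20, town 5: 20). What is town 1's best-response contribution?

Others' total = 160 ≥ 50; contributing adds cost 30 for no extra benefit.
Best response: 0.

0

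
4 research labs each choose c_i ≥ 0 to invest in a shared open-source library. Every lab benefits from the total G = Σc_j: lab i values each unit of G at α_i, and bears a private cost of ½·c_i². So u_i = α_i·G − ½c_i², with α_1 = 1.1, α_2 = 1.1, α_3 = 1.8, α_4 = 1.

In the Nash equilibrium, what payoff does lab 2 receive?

Lab i's FOC: ∂u_i/∂c_i = α_i − c_i = 0, so c_i* = α_i.
NE contributions = (1.1, 1.1, 1.8, 1); G = 5.
u_2 = α_2·G − ½·(c_2)² = 1.1·5 − ½·1.1² = 4.895.

4.895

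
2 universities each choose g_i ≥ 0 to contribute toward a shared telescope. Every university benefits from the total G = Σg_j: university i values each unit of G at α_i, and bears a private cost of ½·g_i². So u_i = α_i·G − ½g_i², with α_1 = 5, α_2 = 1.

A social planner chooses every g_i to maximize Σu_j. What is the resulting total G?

12

Planner FOC: ∂(Σu_j)/∂g_i = (Σα_j) − g_i = 0, so g_i^SO = Σα_j = 6 for every i; G^SO = 12.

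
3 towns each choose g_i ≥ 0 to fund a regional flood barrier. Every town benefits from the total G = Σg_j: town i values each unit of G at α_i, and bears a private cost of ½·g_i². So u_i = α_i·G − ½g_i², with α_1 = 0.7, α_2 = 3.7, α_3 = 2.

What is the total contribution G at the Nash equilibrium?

6.4

Town i's FOC: ∂u_i/∂g_i = α_i − g_i = 0, so g_i* = α_i.
NE contributions = (0.7, 3.7, 2); G = 6.4.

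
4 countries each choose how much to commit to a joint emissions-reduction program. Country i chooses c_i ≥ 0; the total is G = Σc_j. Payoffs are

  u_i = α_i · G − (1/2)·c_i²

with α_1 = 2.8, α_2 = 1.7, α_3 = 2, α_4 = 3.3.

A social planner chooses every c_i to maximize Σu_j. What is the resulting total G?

39.2

Planner FOC: ∂(Σu_j)/∂c_i = (Σα_j) − c_i = 0, so c_i^SO = Σα_j = 9.8 for every i; G^SO = 39.2.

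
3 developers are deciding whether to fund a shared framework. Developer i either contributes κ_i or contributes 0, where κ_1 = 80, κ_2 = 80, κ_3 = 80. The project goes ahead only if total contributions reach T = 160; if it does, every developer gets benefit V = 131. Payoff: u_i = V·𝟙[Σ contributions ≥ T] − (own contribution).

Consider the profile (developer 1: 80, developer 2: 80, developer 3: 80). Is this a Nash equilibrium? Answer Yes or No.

No

Total = 240 ≥ 160: provided.
Developer 1 (pledges 80, payoff 51): dropping to 0 → total 160, payoff 131. Profitable deviation.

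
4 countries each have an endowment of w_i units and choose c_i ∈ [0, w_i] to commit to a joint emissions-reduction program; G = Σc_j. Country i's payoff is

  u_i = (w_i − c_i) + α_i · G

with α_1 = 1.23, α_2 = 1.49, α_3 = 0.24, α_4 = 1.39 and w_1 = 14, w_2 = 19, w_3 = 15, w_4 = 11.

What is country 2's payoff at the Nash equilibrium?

∂u_i/∂c_i = α_i − 1, so country i contributes w_i if α_i > 1, else 0.
α_i > 1 for i ∈ {1, 2, 4}; NE contributions (14, 19, 0, 11), G = 44.
u_2 = (19 − 19) + 1.49·44 = 65.56.

65.56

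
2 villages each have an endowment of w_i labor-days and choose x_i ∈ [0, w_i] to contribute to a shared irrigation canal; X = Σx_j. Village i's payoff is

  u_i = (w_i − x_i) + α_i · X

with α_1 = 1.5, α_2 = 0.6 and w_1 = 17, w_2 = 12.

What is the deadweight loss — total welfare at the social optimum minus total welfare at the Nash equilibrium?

13.2

∂u_i/∂x_i = α_i − 1, so village i contributes w_i if α_i > 1, else 0.
α_i > 1 for i ∈ {1}; NE contributions (17, 0), X = 17.
W^NE = Σw_i − X^NE + (Σα_i)·X^NE = 29 + 1.1·17 = 47.7.
Planner: ∂(Σu_j)/∂x_i = Σα_j − 1 = 1.1 > 0, so everyone contributes w_i; X^SO = 29, W^SO = 29 + 1.1·29 = 60.9.
Deadweight loss = 13.2.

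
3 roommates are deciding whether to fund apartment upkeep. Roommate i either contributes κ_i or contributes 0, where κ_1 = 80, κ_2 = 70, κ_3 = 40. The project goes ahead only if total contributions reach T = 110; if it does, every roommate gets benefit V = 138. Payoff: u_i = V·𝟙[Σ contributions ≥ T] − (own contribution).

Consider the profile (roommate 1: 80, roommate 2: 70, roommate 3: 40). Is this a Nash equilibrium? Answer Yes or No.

No

Total = 190 ≥ 110: provided.
Roommate 1 (pledges 80, payoff 58): dropping to 0 → total 110, payoff 138. Profitable deviation.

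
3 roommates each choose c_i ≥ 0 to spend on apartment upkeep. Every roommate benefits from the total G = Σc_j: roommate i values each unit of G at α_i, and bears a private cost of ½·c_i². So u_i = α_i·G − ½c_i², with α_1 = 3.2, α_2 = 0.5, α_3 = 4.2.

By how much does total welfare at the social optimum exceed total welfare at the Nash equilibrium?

45.27

Roommate i's FOC: ∂u_i/∂c_i = α_i − c_i = 0, so c_i* = α_i.
NE contributions = (3.2, 0.5, 4.2); G = 7.9.
W^NE = (Σα)·G − ½Σα_i² = 7.9² − ½·28.13 = 48.345.
Planner sets c_i = Σα_j = 7.9 for every i, so G^SO = 3·7.9 = 23.7.
W^SO = (Σα)·G^SO − ½·3·(Σα)² = (3/2)·7.9² = 93.615.
Deadweight loss = W^SO − W^NE = 45.27.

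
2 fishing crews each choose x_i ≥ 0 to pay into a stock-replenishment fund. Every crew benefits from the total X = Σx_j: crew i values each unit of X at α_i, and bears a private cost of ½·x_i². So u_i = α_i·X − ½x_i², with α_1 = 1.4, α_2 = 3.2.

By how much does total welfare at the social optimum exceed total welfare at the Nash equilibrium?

6.1

Crew i's FOC: ∂u_i/∂x_i = α_i − x_i = 0, so x_i* = α_i.
NE contributions = (1.4, 3.2); X = 4.6.
W^NE = (Σα)·X − ½Σα_i² = 4.6² − ½·12.2 = 15.06.
Planner sets x_i = Σα_j = 4.6 for every i, so X^SO = 2·4.6 = 9.2.
W^SO = (Σα)·X^SO − ½·2·(Σα)² = (2/2)·4.6² = 21.16.
Deadweight loss = W^SO − W^NE = 6.1.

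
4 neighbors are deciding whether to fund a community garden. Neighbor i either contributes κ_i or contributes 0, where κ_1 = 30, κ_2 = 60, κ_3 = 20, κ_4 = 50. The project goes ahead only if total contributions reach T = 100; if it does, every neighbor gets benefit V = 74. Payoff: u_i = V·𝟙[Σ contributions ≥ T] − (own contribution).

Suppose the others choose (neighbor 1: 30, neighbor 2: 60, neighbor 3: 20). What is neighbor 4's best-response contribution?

0

Others' total = 110 ≥ 100; contributing adds cost 50 for no extra benefit.
Best response: 0.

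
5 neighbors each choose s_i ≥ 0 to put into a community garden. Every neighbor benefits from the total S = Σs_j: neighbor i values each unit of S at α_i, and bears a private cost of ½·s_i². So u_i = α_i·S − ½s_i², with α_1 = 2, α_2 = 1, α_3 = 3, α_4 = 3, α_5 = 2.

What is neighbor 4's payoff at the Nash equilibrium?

28.5

Neighbor i's FOC: ∂u_i/∂s_i = α_i − s_i = 0, so s_i* = α_i.
NE contributions = (2, 1, 3, 3, 2); S = 11.
u_4 = α_4·S − ½·(s_4)² = 3·11 − ½·3² = 28.5.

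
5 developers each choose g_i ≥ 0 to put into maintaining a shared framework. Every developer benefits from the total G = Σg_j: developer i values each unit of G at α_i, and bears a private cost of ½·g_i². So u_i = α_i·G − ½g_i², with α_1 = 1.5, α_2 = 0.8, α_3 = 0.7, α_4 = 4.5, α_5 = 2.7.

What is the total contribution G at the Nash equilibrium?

Developer i's FOC: ∂u_i/∂g_i = α_i − g_i = 0, so g_i* = α_i.
NE contributions = (1.5, 0.8, 0.7, 4.5, 2.7); G = 10.2.

10.2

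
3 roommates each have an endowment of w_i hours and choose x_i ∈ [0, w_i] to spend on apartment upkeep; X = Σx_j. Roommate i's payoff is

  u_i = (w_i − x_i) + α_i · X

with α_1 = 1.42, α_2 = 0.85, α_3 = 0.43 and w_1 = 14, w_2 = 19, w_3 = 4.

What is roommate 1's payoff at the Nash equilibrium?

19.88

∂u_i/∂x_i = α_i − 1, so roommate i contributes w_i if α_i > 1, else 0.
α_i > 1 for i ∈ {1}; NE contributions (14, 0, 0), X = 14.
u_1 = (14 − 14) + 1.42·14 = 19.88.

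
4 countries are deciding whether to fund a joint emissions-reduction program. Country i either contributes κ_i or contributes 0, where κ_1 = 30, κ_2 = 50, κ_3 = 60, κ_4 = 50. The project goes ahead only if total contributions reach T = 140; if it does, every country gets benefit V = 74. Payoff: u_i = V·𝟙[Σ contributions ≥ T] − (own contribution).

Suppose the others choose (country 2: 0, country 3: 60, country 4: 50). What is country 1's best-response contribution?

30

Others' total = 110. Contributing 30 brings total to 140 ≥ 140: gain V − κ_1 = 44.
Best response: 30.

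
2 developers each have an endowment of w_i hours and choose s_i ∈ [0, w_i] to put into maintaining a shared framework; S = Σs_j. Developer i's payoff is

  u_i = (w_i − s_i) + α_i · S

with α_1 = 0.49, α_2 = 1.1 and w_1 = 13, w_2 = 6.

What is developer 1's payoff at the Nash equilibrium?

∂u_i/∂s_i = α_i − 1, so developer i contributes w_i if α_i > 1, else 0.
α_i > 1 for i ∈ {2}; NE contributions (0, 6), S = 6.
u_1 = (13 − 0) + 0.49·6 = 15.94.

15.94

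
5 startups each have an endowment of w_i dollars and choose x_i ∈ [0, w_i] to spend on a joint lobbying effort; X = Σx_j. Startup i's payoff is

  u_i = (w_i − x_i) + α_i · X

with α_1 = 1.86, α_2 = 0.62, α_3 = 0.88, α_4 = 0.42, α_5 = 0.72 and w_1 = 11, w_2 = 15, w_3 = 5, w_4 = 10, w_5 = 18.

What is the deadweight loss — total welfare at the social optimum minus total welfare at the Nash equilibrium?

∂u_i/∂x_i = α_i − 1, so startup i contributes w_i if α_i > 1, else 0.
α_i > 1 for i ∈ {1}; NE contributions (11, 0, 0, 0, 0), X = 11.
W^NE = Σw_i − X^NE + (Σα_i)·X^NE = 59 + 3.5·11 = 97.5.
Planner: ∂(Σu_j)/∂x_i = Σα_j − 1 = 3.5 > 0, so everyone contributes w_i; X^SO = 59, W^SO = 59 + 3.5·59 = 265.5.
Deadweight loss = 168.

168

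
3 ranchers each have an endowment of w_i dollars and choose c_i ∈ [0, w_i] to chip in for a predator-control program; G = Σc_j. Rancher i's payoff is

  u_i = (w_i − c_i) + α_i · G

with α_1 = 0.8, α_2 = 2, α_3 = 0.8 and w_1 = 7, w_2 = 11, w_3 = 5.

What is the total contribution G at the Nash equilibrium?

11

∂u_i/∂c_i = α_i − 1, so rancher i contributes w_i if α_i > 1, else 0.
α_i > 1 for i ∈ {2}; NE contributions (0, 11, 0), G = 11.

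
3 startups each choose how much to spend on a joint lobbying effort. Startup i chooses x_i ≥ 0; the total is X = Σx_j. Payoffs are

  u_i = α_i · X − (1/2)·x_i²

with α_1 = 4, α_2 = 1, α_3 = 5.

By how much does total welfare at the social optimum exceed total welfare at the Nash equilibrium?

71

Startup i's FOC: ∂u_i/∂x_i = α_i − x_i = 0, so x_i* = α_i.
NE contributions = (4, 1, 5); X = 10.
W^NE = (Σα)·X − ½Σα_i² = 10² − ½·42 = 79.
Planner sets x_i = Σα_j = 10 for every i, so X^SO = 3·10 = 30.
W^SO = (Σα)·X^SO − ½·3·(Σα)² = (3/2)·10² = 150.
Deadweight loss = W^SO − W^NE = 71.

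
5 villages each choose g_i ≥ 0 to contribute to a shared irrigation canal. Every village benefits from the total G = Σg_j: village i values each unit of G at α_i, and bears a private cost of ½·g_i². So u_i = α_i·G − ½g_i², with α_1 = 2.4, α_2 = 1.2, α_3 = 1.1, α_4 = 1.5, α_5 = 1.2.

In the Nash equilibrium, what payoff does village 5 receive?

8.16

Village i's FOC: ∂u_i/∂g_i = α_i − g_i = 0, so g_i* = α_i.
NE contributions = (2.4, 1.2, 1.1, 1.5, 1.2); G = 7.4.
u_5 = α_5·G − ½·(g_5)² = 1.2·7.4 − ½·1.2² = 8.16.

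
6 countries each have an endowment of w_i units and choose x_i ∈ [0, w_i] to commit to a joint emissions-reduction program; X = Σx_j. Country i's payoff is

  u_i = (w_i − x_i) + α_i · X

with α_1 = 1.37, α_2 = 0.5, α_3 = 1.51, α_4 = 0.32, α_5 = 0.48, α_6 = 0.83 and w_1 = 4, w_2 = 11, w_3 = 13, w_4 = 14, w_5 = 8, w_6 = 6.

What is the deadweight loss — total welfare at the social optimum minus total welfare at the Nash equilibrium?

∂u_i/∂x_i = α_i − 1, so country i contributes w_i if α_i > 1, else 0.
α_i > 1 for i ∈ {1, 3}; NE contributions (4, 0, 13, 0, 0, 0), X = 17.
W^NE = Σw_i − X^NE + (Σα_i)·X^NE = 56 + 4.01·17 = 124.17.
Planner: ∂(Σu_j)/∂x_i = Σα_j − 1 = 4.01 > 0, so everyone contributes w_i; X^SO = 56, W^SO = 56 + 4.01·56 = 280.56.
Deadweight loss = 156.39.

156.39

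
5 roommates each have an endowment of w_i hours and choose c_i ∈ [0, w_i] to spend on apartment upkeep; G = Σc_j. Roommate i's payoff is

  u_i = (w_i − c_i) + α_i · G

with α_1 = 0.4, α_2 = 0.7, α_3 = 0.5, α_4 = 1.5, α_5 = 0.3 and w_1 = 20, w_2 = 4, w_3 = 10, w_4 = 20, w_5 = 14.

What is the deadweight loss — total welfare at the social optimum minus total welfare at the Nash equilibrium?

∂u_i/∂c_i = α_i − 1, so roommate i contributes w_i if α_i > 1, else 0.
α_i > 1 for i ∈ {4}; NE contributions (0, 0, 0, 20, 0), G = 20.
W^NE = Σw_i − G^NE + (Σα_i)·G^NE = 68 + 2.4·20 = 116.
Planner: ∂(Σu_j)/∂c_i = Σα_j − 1 = 2.4 > 0, so everyone contributes w_i; G^SO = 68, W^SO = 68 + 2.4·68 = 231.2.
Deadweight loss = 115.2.

115.2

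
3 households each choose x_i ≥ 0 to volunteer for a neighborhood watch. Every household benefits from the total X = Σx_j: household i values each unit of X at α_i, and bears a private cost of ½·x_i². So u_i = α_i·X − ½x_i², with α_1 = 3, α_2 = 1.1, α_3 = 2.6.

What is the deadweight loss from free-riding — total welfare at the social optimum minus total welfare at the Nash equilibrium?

Household i's FOC: ∂u_i/∂x_i = α_i − x_i = 0, so x_i* = α_i.
NE contributions = (3, 1.1, 2.6); X = 6.7.
W^NE = (Σα)·X − ½Σα_i² = 6.7² − ½·16.97 = 36.405.
Planner sets x_i = Σα_j = 6.7 for every i, so X^SO = 3·6.7 = 20.1.
W^SO = (Σα)·X^SO − ½·3·(Σα)² = (3/2)·6.7² = 67.335.
Deadweight loss = W^SO − W^NE = 30.93.

30.93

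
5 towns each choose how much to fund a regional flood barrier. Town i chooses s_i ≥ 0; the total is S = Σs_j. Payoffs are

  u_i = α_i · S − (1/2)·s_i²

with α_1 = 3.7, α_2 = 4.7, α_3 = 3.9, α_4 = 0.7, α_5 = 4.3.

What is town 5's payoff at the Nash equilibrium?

Town i's FOC: ∂u_i/∂s_i = α_i − s_i = 0, so s_i* = α_i.
NE contributions = (3.7, 4.7, 3.9, 0.7, 4.3); S = 17.3.
u_5 = α_5·S − ½·(s_5)² = 4.3·17.3 − ½·4.3² = 65.145.

65.145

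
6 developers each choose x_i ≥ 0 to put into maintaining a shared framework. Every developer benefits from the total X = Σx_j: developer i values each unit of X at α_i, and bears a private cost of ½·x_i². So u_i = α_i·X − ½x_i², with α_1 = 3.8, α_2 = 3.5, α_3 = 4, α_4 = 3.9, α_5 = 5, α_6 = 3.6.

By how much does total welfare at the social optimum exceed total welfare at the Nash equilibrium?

Developer i's FOC: ∂u_i/∂x_i = α_i − x_i = 0, so x_i* = α_i.
NE contributions = (3.8, 3.5, 4, 3.9, 5, 3.6); X = 23.8.
W^NE = (Σα)·X − ½Σα_i² = 23.8² − ½·95.86 = 518.51.
Planner sets x_i = Σα_j = 23.8 for every i, so X^SO = 6·23.8 = 142.8.
W^SO = (Σα)·X^SO − ½·6·(Σα)² = (6/2)·23.8² = 1699.32.
Deadweight loss = W^SO − W^NE = 1180.81.

1180.81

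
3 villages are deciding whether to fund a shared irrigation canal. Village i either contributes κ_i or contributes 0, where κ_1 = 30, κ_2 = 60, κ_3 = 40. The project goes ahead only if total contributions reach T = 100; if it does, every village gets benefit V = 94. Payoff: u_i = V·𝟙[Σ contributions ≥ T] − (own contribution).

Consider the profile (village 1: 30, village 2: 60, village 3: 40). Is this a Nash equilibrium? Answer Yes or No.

No

Total = 130 ≥ 100: provided.
Village 1 (pledges 30, payoff 64): dropping to 0 → total 100, payoff 94. Profitable deviation.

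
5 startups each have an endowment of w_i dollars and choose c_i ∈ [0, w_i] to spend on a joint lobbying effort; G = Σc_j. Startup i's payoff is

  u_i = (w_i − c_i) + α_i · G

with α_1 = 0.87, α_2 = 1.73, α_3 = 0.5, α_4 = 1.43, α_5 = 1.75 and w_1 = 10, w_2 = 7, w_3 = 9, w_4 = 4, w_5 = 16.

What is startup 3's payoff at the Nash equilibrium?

22.5

∂u_i/∂c_i = α_i − 1, so startup i contributes w_i if α_i > 1, else 0.
α_i > 1 for i ∈ {2, 4, 5}; NE contributions (0, 7, 0, 4, 16), G = 27.
u_3 = (9 − 0) + 0.5·27 = 22.5.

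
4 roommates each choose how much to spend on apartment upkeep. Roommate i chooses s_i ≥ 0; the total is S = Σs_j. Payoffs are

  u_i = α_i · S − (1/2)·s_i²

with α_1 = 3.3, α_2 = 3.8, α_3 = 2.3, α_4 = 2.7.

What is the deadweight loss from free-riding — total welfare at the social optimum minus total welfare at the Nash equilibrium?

165.365

Roommate i's FOC: ∂u_i/∂s_i = α_i − s_i = 0, so s_i* = α_i.
NE contributions = (3.3, 3.8, 2.3, 2.7); S = 12.1.
W^NE = (Σα)·S − ½Σα_i² = 12.1² − ½·37.91 = 127.455.
Planner sets s_i = Σα_j = 12.1 for every i, so S^SO = 4·12.1 = 48.4.
W^SO = (Σα)·S^SO − ½·4·(Σα)² = (4/2)·12.1² = 292.82.
Deadweight loss = W^SO − W^NE = 165.365.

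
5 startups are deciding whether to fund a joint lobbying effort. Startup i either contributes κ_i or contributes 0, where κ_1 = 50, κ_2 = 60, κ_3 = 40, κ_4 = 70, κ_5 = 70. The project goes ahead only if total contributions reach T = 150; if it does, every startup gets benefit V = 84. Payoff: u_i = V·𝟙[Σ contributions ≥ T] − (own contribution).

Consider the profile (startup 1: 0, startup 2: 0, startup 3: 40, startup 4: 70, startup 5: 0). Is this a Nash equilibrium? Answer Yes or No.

No

Total = 110 < 150: not provided.
Startup 1 (pledges 0, payoff 0): pledging 50 → total 160, payoff 34. Profitable deviation.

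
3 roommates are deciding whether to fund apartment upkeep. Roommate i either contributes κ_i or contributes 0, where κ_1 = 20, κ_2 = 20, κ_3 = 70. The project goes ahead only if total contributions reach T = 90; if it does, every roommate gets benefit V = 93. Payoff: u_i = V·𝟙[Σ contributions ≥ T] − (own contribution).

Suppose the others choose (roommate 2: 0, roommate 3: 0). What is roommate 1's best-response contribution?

Others' total = 0. Even contributing 20 gives 20 < 90: no benefit either way.
Best response: 0.

0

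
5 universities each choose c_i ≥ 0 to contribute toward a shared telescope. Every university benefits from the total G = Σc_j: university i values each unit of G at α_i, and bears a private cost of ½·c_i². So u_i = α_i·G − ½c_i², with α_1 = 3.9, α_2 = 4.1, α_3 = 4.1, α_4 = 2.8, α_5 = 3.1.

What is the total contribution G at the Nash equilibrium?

18

University i's FOC: ∂u_i/∂c_i = α_i − c_i = 0, so c_i* = α_i.
NE contributions = (3.9, 4.1, 4.1, 2.8, 3.1); G = 18.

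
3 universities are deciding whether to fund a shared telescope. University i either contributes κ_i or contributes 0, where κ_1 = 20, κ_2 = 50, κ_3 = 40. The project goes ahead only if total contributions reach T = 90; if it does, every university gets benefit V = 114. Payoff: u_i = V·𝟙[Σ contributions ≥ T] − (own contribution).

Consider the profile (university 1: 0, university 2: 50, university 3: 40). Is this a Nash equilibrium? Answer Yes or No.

Total = 90 ≥ 90: provided.
University 1 (pledges 0, payoff 114): pledging 20 → total 110, payoff 94. No gain.
University 2 (pledges 50, payoff 64): dropping to 0 → total 40, payoff 0. No gain.
University 3 (pledges 40, payoff 74): dropping to 0 → total 50, payoff 0. No gain.

Yes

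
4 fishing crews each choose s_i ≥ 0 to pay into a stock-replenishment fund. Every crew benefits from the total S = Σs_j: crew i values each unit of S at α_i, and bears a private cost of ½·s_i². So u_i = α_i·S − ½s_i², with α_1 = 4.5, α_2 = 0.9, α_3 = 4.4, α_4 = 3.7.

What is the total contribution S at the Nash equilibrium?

Crew i's FOC: ∂u_i/∂s_i = α_i − s_i = 0, so s_i* = α_i.
NE contributions = (4.5, 0.9, 4.4, 3.7); S = 13.5.

13.5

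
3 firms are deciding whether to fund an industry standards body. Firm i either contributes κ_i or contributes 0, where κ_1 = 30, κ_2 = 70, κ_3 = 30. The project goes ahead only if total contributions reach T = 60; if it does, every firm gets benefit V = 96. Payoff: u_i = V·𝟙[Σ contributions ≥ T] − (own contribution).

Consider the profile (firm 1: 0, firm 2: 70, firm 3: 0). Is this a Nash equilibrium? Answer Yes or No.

Yes

Total = 70 ≥ 60: provided.
Firm 1 (pledges 0, payoff 96): pledging 30 → total 100, payoff 66. No gain.
Firm 2 (pledges 70, payoff 26): dropping to 0 → total 0, payoff 0. No gain.
Firm 3 (pledges 0, payoff 96): pledging 30 → total 100, payoff 66. No gain.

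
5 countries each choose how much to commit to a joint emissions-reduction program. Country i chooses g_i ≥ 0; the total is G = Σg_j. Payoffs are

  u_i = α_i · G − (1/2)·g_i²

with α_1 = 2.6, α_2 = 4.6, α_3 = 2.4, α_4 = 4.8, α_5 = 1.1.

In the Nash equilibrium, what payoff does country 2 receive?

Country i's FOC: ∂u_i/∂g_i = α_i − g_i = 0, so g_i* = α_i.
NE contributions = (2.6, 4.6, 2.4, 4.8, 1.1); G = 15.5.
u_2 = α_2·G − ½·(g_2)² = 4.6·15.5 − ½·4.6² = 60.72.

60.72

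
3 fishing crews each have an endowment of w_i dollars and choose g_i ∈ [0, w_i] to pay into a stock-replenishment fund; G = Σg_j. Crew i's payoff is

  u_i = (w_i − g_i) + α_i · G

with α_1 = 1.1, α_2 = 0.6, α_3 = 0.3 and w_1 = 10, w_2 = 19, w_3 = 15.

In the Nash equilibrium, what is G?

∂u_i/∂g_i = α_i − 1, so crew i contributes w_i if α_i > 1, else 0.
α_i > 1 for i ∈ {1}; NE contributions (10, 0, 0), G = 10.

10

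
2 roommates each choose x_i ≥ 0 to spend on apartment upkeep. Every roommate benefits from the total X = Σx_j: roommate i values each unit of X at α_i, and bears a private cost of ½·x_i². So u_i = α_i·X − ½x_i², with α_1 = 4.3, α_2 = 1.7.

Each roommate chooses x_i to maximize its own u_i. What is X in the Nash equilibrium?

6

Roommate i's FOC: ∂u_i/∂x_i = α_i − x_i = 0, so x_i* = α_i.
NE contributions = (4.3, 1.7); X = 6.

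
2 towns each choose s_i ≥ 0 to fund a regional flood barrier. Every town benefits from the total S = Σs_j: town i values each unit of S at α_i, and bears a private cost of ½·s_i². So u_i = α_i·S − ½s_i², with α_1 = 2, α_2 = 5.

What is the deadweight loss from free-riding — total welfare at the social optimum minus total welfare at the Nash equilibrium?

Town i's FOC: ∂u_i/∂s_i = α_i − s_i = 0, so s_i* = α_i.
NE contributions = (2, 5); S = 7.
W^NE = (Σα)·S − ½Σα_i² = 7² − ½·29 = 34.5.
Planner sets s_i = Σα_j = 7 for every i, so S^SO = 2·7 = 14.
W^SO = (Σα)·S^SO − ½·2·(Σα)² = (2/2)·7² = 49.
Deadweight loss = W^SO − W^NE = 14.5.

14.5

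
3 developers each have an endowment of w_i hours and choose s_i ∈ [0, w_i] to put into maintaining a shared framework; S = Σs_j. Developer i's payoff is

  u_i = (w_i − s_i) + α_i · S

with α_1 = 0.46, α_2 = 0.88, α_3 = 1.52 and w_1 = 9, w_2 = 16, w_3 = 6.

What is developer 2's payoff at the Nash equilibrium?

21.28

∂u_i/∂s_i = α_i − 1, so developer i contributes w_i if α_i > 1, else 0.
α_i > 1 for i ∈ {3}; NE contributions (0, 0, 6), S = 6.
u_2 = (16 − 0) + 0.88·6 = 21.28.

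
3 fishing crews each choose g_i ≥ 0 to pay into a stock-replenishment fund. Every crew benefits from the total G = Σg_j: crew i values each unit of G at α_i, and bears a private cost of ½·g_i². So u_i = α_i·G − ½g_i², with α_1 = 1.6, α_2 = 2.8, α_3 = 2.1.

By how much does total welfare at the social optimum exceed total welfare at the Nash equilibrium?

28.53

Crew i's FOC: ∂u_i/∂g_i = α_i − g_i = 0, so g_i* = α_i.
NE contributions = (1.6, 2.8, 2.1); G = 6.5.
W^NE = (Σα)·G − ½Σα_i² = 6.5² − ½·14.81 = 34.845.
Planner sets g_i = Σα_j = 6.5 for every i, so G^SO = 3·6.5 = 19.5.
W^SO = (Σα)·G^SO − ½·3·(Σα)² = (3/2)·6.5² = 63.375.
Deadweight loss = W^SO − W^NE = 28.53.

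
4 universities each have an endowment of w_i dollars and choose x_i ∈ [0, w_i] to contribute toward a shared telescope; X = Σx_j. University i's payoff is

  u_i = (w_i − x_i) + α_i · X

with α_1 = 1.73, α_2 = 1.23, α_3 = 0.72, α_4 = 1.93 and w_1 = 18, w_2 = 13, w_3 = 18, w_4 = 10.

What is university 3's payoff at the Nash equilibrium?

∂u_i/∂x_i = α_i − 1, so university i contributes w_i if α_i > 1, else 0.
α_i > 1 for i ∈ {1, 2, 4}; NE contributions (18, 13, 0, 10), X = 41.
u_3 = (18 − 0) + 0.72·41 = 47.52.

47.52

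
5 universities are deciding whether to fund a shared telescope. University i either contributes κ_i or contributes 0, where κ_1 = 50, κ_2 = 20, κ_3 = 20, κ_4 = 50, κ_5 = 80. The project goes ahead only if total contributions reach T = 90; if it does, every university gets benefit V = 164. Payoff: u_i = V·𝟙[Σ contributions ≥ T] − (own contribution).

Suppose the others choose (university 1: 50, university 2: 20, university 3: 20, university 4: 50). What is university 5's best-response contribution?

0

Others' total = 140 ≥ 90; contributing adds cost 80 for no extra benefit.
Best response: 0.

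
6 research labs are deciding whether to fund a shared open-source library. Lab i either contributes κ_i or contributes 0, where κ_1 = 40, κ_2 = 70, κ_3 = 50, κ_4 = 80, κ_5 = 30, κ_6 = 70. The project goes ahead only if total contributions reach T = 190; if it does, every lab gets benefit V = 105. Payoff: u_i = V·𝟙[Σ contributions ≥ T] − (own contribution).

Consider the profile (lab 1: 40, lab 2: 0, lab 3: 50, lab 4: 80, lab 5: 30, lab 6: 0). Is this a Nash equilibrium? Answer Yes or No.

Total = 200 ≥ 190: provided.
Lab 1 (pledges 40, payoff 65): dropping to 0 → total 160, payoff 0. No gain.
Lab 2 (pledges 0, payoff 105): pledging 70 → total 270, payoff 35. No gain.
Lab 3 (pledges 50, payoff 55): dropping to 0 → total 150, payoff 0. No gain.
Lab 4 (pledges 80, payoff 25): dropping to 0 → total 120, payoff 0. No gain.
Lab 5 (pledges 30, payoff 75): dropping to 0 → total 170, payoff 0. No gain.
Lab 6 (pledges 0, payoff 105): pledging 70 → total 270, payoff 35. No gain.

Yes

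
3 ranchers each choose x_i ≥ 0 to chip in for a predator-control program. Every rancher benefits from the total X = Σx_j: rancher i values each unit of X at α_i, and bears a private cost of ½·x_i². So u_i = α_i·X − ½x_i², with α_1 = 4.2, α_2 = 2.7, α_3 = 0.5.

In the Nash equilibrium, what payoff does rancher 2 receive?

16.335

Rancher i's FOC: ∂u_i/∂x_i = α_i − x_i = 0, so x_i* = α_i.
NE contributions = (4.2, 2.7, 0.5); X = 7.4.
u_2 = α_2·X − ½·(x_2)² = 2.7·7.4 − ½·2.7² = 16.335.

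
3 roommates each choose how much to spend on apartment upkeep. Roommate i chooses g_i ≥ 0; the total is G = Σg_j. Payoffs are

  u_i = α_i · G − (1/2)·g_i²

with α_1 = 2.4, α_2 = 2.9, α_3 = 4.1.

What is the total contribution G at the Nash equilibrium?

9.4

Roommate i's FOC: ∂u_i/∂g_i = α_i − g_i = 0, so g_i* = α_i.
NE contributions = (2.4, 2.9, 4.1); G = 9.4.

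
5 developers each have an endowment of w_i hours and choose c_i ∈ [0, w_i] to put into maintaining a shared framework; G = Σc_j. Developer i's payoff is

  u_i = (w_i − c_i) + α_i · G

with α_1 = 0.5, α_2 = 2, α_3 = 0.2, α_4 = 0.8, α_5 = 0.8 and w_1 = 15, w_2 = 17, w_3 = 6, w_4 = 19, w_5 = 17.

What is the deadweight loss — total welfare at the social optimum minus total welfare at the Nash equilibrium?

188.1

∂u_i/∂c_i = α_i − 1, so developer i contributes w_i if α_i > 1, else 0.
α_i > 1 for i ∈ {2}; NE contributions (0, 17, 0, 0, 0), G = 17.
W^NE = Σw_i − G^NE + (Σα_i)·G^NE = 74 + 3.3·17 = 130.1.
Planner: ∂(Σu_j)/∂c_i = Σα_j − 1 = 3.3 > 0, so everyone contributes w_i; G^SO = 74, W^SO = 74 + 3.3·74 = 318.2.
Deadweight loss = 188.1.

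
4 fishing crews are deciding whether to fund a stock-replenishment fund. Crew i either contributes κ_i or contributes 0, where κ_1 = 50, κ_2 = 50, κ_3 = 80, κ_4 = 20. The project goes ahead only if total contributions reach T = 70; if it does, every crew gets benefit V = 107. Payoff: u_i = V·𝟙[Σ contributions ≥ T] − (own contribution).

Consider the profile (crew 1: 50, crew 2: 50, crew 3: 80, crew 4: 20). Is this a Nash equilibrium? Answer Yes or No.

No

Total = 200 ≥ 70: provided.
Crew 1 (pledges 50, payoff 57): dropping to 0 → total 150, payoff 107. Profitable deviation.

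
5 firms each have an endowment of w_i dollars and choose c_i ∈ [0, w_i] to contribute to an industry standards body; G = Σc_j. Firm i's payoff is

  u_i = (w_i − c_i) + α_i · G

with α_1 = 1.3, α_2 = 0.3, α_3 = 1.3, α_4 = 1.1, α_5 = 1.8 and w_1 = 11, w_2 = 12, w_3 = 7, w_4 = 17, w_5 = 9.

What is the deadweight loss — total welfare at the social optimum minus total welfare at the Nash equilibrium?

57.6

∂u_i/∂c_i = α_i − 1, so firm i contributes w_i if α_i > 1, else 0.
α_i > 1 for i ∈ {1, 3, 4, 5}; NE contributions (11, 0, 7, 17, 9), G = 44.
W^NE = Σw_i − G^NE + (Σα_i)·G^NE = 56 + 4.8·44 = 267.2.
Planner: ∂(Σu_j)/∂c_i = Σα_j − 1 = 4.8 > 0, so everyone contributes w_i; G^SO = 56, W^SO = 56 + 4.8·56 = 324.8.
Deadweight loss = 57.6.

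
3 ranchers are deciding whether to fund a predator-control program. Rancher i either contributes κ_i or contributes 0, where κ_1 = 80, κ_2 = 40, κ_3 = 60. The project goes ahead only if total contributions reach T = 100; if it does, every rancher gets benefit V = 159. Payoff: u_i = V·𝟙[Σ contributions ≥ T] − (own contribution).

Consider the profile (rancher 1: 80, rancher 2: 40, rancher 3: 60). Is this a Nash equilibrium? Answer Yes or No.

Total = 180 ≥ 100: provided.
Rancher 1 (pledges 80, payoff 79): dropping to 0 → total 100, payoff 159. Profitable deviation.

No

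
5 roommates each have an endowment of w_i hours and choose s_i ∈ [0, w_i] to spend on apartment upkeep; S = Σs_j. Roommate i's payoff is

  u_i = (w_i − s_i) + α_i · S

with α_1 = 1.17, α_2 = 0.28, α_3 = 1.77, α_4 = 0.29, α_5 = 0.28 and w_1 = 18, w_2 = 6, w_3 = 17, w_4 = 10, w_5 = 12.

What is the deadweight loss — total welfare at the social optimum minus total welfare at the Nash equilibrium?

∂u_i/∂s_i = α_i − 1, so roommate i contributes w_i if α_i > 1, else 0.
α_i > 1 for i ∈ {1, 3}; NE contributions (18, 0, 17, 0, 0), S = 35.
W^NE = Σw_i − S^NE + (Σα_i)·S^NE = 63 + 2.79·35 = 160.65.
Planner: ∂(Σu_j)/∂s_i = Σα_j − 1 = 2.79 > 0, so everyone contributes w_i; S^SO = 63, W^SO = 63 + 2.79·63 = 238.77.
Deadweight loss = 78.12.

78.12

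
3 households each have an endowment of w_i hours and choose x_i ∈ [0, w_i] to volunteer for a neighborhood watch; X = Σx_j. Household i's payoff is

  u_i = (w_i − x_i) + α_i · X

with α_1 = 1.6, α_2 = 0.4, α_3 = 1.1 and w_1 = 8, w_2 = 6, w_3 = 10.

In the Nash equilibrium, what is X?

∂u_i/∂x_i = α_i − 1, so household i contributes w_i if α_i > 1, else 0.
α_i > 1 for i ∈ {1, 3}; NE contributions (8, 0, 10), X = 18.

18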